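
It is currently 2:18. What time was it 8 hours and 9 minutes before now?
Starting time: 2:18 = 138 total minutes past 12:00
Subtracting: 8 hours and 9 minutes = 489 minutes
138 - 489 = -351 (negative, add 12 hours = 720) = 369 minutes
= 6 hours and 9 minutes past 12:00 = 6:09

Final answer: 6:09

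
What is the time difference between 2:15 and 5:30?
From 2:15 to 5:30:
(5 x 60 + 30) - (2 x 60 + 15) = 330 - 135 = 195 minutes
= 3 hours and 15 minutes

Final answer: 3 hours and 15 minutes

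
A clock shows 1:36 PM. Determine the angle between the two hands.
Hour hand position: 1 x 30 + 36 x 0.5 = 48 degrees
Minute hand position: 36 x 6 = 216 degrees
Difference: |48 - 216| = 168 degrees
The angle between the hands is 168 degrees

Final answer: 168 degrees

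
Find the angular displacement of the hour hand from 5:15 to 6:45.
The hour hand moves 0.5 degrees per minute.
Time elapsed: 6:45 - 5:15 = 90 minutes
Angular displacement: 90 x 0.5 = 45 degrees

Final answer: 45 degrees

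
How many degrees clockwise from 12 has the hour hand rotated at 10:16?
The hour hand moves 30 degrees per hour and 0.5 degrees per minute.
At 10:16: (10) x 30 + 16 x 0.5 = 300 + 8 = 308 degrees

Final answer: 308 degrees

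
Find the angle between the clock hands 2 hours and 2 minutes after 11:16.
First find the time 2 hours and 2 minutes after 11:16.
Total minutes: 11 x 60 + 16 + 2 x 60 + 2 = 798.
798 mod 720 = 78 minutes = 1:18.
Now compute the angle at 1:18:
Hour hand: 1 x 30 + 18 x 0.5 = 39 degrees
Minute hand: 18 x 6 = 108 degrees
Difference: |39 - 108| = 69 degrees
The angle is 69 degrees

Final answer: 69 degrees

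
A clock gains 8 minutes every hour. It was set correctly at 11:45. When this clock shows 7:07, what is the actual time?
For every 60 true minutes, the faulty clock advances 68 minutes, so 1 faulty-clock minute corresponds to 60/68 true minutes.
From 11:45 to 7:07 on the faulty dial is 442 minutes.
True elapsed: 442 x 60/68 = 390 minutes = 6 hours and 30 minutes.
True time: 11:45 + 6 hours and 30 minutes = 6:15.

Final answer: 6:15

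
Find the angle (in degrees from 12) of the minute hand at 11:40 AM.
The minute hand moves 6 degrees per minute.
At 11:40: 40 x 6 = 240 degrees

Final answer: 240 degrees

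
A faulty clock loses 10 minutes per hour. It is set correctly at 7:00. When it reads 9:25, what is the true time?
For every 60 true minutes, the faulty clock advances 50 minutes, so 1 faulty-clock minute corresponds to 60/50 true minutes.
From 7:00 to 9:25 on the faulty dial is 145 minutes.
True elapsed: 145 x 60/50 = 174 minutes = 2 hours and 54 minutes.
True time: 7:00 + 2 hours and 54 minutes = 9:54.

Final answer: 9:54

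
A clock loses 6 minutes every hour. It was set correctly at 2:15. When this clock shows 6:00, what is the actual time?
For every 60 true minutes, the faulty clock advances 54 minutes, so 1 faulty-clock minute corresponds to 60/54 true minutes.
From 2:15 to 6:00 on the faulty dial is 225 minutes.
True elapsed: 225 x 60/54 = 250 minutes = 4 hours and 10 minutes.
True time: 2:15 + 4 hours and 10 minutes = 6:25.

Final answer: 6:25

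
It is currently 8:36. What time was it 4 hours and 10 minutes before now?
Starting time: 8:36 = 516 total minutes past 12:00
Subtracting: 4 hours and 10 minutes = 250 minutes
516 - 250 = 266 minutes
= 4 hours and 26 minutes past 12:00 = 4:26

Final answer: 4:26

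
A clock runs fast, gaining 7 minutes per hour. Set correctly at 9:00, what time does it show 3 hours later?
For every 60 true minutes, the faulty clock advances 60 + 7 = 67 minutes.
True elapsed: 3 hours = 180 minutes.
Faulty clock advances: 180 x 67/60 = 201 minutes (drift: 21 minutes ahead).
Shown time: 9:00 + 201 minutes = 12:21.

Final answer: 12:21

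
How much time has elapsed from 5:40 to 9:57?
From 5:40 to 9:57:
(9 x 60 + 57) - (5 x 60 + 40) = 597 - 340 = 257 minutes
= 4 hours and 17 minutes

Final answer: 4 hours and 17 minutes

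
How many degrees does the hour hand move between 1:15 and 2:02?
The hour hand moves 0.5 degrees per minute.
Time elapsed: 2:02 - 1:15 = 47 minutes
Angular displacement: 47 x 0.5 = 23.5 degrees

Final answer: 23.5 degrees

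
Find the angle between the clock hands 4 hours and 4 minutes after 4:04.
First find the time 4 hours and 4 minutes after 4:04.
Total minutes: 4 x 60 + 4 + 4 x 60 + 4 = 488.
488 mod 720 = 488 minutes = 8:08.
Now compute the angle at 8:08:
Hour hand: 8 x 30 + 8 x 0.5 = 244 degrees
Minute hand: 8 x 6 = 48 degrees
Difference: |244 - 48| = 196 degrees
Smaller angle: 360 - 196 = 164 degrees

Final answer: 164 degrees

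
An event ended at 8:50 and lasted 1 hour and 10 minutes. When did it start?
Starting time: 8:50 = 530 total minutes past 12:00
Subtracting: 1 hour and 10 minutes = 70 minutes
530 - 70 = 460 minutes
= 7 hours and 40 minutes past 12:00 = 7:40

Final answer: 7:40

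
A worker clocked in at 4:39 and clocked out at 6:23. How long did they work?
From 4:39 to 6:23:
(6 x 60 + 23) - (4 x 60 + 39) = 383 - 279 = 104 minutes
= 1 hour and 44 minutes

Final answer: 1 hour and 44 minutes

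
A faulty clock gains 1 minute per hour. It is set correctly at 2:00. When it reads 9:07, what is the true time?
For every 60 true minutes, the faulty clock advances 61 minutes, so 1 faulty-clock minute corresponds to 60/61 true minutes.
From 2:00 to 9:07 on the faulty dial is 427 minutes.
True elapsed: 427 x 60/61 = 420 minutes = 7 hours.
True time: 2:00 + 7 hours = 9:00.

Final answer: 9:00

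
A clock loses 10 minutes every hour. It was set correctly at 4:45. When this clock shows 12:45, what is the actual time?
For every 60 true minutes, the faulty clock advances 50 minutes, so 1 faulty-clock minute corresponds to 60/50 true minutes.
From 4:45 to 12:45 on the faulty dial is 480 minutes.
True elapsed: 480 x 60/50 = 576 minutes = 9 hours and 36 minutes.
True time: 4:45 + 9 hours and 36 minutes = 2:21.

Final answer: 2:21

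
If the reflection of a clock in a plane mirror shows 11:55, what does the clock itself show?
Reflection across the vertical (12-6) axis maps a hand at angle A degrees to (360 - A) degrees, which sends a reading of T minutes past 12:00 to (720 - T) minutes past 12:00.
Mirror reads 11:55 = 715 minutes past 12:00.
Actual time: (720 - 715) mod 720 = 5 minutes = 12:05.

Final answer: 12:05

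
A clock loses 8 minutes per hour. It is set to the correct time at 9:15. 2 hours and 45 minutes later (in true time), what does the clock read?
For every 60 true minutes, the faulty clock advances 60 - 8 = 52 minutes.
True elapsed: 2 hours and 45 minutes = 165 minutes.
Faulty clock advances: 165 x 52/60 = 143 minutes (drift: 22 minutes behind).
Shown time: 9:15 + 143 minutes = 11:38.

Final answer: 11:38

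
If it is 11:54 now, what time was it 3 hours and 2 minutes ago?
Starting time: 11:54 = 714 total minutes past 12:00
Subtracting: 3 hours and 2 minutes = 182 minutes
714 - 182 = 532 minutes
= 8 hours and 52 minutes past 12:00 = 8:52

Final answer: 8:52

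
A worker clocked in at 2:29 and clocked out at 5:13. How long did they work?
From 2:29 to 5:13:
(5 x 60 + 13) - (2 x 60 + 29) = 313 - 149 = 164 minutes
= 2 hours and 44 minutes

Final answer: 2 hours and 44 minutes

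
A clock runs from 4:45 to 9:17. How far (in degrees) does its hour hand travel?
The hour hand moves 0.5 degrees per minute.
Time elapsed: 9:17 - 4:45 = 272 minutes
Angular displacement: 272 x 0.5 = 136 degrees

Final answer: 136 degrees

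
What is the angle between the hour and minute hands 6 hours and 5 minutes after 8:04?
First find the time 6 hours and 5 minutes after 8:04.
Total minutes: 8 x 60 + 4 + 6 x 60 + 5 = 849.
849 mod 720 = 129 minutes = 2:09.
Now compute the angle at 2:09:
Hour hand: 2 x 30 + 9 x 0.5 = 64.5 degrees
Minute hand: 9 x 6 = 54 degrees
Difference: |64.5 - 54| = 10.5 degrees
The angle is 10.5 degrees

Final answer: 10.5 degrees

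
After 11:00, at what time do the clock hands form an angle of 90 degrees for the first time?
At t minutes past 11:00, the hour hand is at 30 x 11 + 0.5t degrees and the minute hand is at 6t degrees.
The smaller angle between them is 90 degrees when |30H - 5.5t| = 90 or |30H - 5.5t| = 270.
With H = 11, solve 30 x 11 - 5.5t = +/- target for each target:
  t = (30 x 11 - 90) / 5.5 = 43.64
  t = (30 x 11 + 90) / 5.5 = 76.36 (outside (0, 60))
  t = (30 x 11 - 270) / 5.5 = 10.91
  t = (30 x 11 + 270) / 5.5 = 109.09 (outside (0, 60))
Valid solutions in (0, 60): {10.91, 43.64} minutes.
The first occurrence is t = 10.91 minutes.
The hands form a 90-degree angle at 10.91 minutes past 11:00.

Final answer: 10.91 minutes past 11:00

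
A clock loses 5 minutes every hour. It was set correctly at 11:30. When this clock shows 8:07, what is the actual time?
For every 60 true minutes, the faulty clock advances 55 minutes, so 1 faulty-clock minute corresponds to 60/55 true minutes.
From 11:30 to 8:07 on the faulty dial is 517 minutes.
True elapsed: 517 x 60/55 = 564 minutes = 9 hours and 24 minutes.
True time: 11:30 + 9 hours and 24 minutes = 8:54.

Final answer: 8:54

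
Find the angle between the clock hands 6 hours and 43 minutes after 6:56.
First find the time 6 hours and 43 minutes after 6:56.
Total minutes: 6 x 60 + 56 + 6 x 60 + 43 = 819.
819 mod 720 = 99 minutes = 1:39.
Now compute the angle at 1:39:
Hour hand: 1 x 30 + 39 x 0.5 = 49.5 degrees
Minute hand: 39 x 6 = 234 degrees
Difference: |49.5 - 234| = 184.5 degrees
Smaller angle: 360 - 184.5 = 175.5 degrees

Final answer: 175.5 degrees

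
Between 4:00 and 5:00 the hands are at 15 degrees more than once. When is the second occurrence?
At t minutes past 4:00, the hour hand is at 30 x 4 + 0.5t degrees and the minute hand is at 6t degrees.
The smaller angle between them is 15 degrees when |30H - 5.5t| = 15 or |30H - 5.5t| = 345.
With H = 4, solve 30 x 4 - 5.5t = +/- target for each target:
  t = (30 x 4 - 15) / 5.5 = 19.09
  t = (30 x 4 + 15) / 5.5 = 24.55
  t = (30 x 4 - 345) / 5.5 = -40.91 (outside (0, 60))
  t = (30 x 4 + 345) / 5.5 = 84.55 (outside (0, 60))
Valid solutions in (0, 60): {19.09, 24.55} minutes.
The second occurrence is t = 24.55 minutes.
The hands form a 15-degree angle at 24.55 minutes past 4:00.

Final answer: 24.55 minutes past 4:00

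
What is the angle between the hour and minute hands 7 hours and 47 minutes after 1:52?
First find the time 7 hours and 47 minutes after 1:52.
Total minutes: 1 x 60 + 52 + 7 x 60 + 47 = 579.
579 mod 720 = 579 minutes = 9:39.
Now compute the angle at 9:39:
Hour hand: 9 x 30 + 39 x 0.5 = 289.5 degrees
Minute hand: 39 x 6 = 234 degrees
Difference: |289.5 - 234| = 55.5 degrees
The angle is 55.5 degrees

Final answer: 55.5 degrees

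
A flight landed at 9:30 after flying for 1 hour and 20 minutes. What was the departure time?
Starting time: 9:30 = 570 total minutes past 12:00
Subtracting: 1 hour and 20 minutes = 80 minutes
570 - 80 = 490 minutes
= 8 hours and 10 minutes past 12:00 = 8:10

Final answer: 8:10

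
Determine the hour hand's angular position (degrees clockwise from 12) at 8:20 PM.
The hour hand moves 30 degrees per hour and 0.5 degrees per minute.
At 8:20: (8) x 30 + 20 x 0.5 = 240 + 10 = 250 degrees

Final answer: 250 degrees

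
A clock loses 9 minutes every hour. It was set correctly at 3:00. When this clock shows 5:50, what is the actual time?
For every 60 true minutes, the faulty clock advances 51 minutes, so 1 faulty-clock minute corresponds to 60/51 true minutes.
From 3:00 to 5:50 on the faulty dial is 170 minutes.
True elapsed: 170 x 60/51 = 200 minutes = 3 hours and 20 minutes.
True time: 3:00 + 3 hours and 20 minutes = 6:20.

Final answer: 6:20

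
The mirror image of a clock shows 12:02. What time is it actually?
Reflection across the vertical (12-6) axis maps a hand at angle A degrees to (360 - A) degrees, which sends a reading of T minutes past 12:00 to (720 - T) minutes past 12:00.
Mirror reads 12:02 = 2 minutes past 12:00.
Actual time: (720 - 2) mod 720 = 718 minutes = 11:58.

Final answer: 11:58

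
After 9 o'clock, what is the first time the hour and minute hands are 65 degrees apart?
At t minutes past 9:00, the hour hand is at 30 x 9 + 0.5t degrees and the minute hand is at 6t degrees.
The smaller angle between them is 65 degrees when |30H - 5.5t| = 65 or |30H - 5.5t| = 295.
With H = 9, solve 30 x 9 - 5.5t = +/- target for each target:
  t = (30 x 9 - 65) / 5.5 = 37.27
  t = (30 x 9 + 65) / 5.5 = 60.91 (outside (0, 60))
  t = (30 x 9 - 295) / 5.5 = -4.55 (outside (0, 60))
  t = (30 x 9 + 295) / 5.5 = 102.73 (outside (0, 60))
Valid solutions in (0, 60): {37.27} minutes.
The first occurrence is t = 37.27 minutes.
The hands form a 65-degree angle at 37.27 minutes past 9:00.

Final answer: 37.27 minutes past 9:00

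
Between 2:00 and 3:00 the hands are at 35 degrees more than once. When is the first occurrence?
At t minutes past 2:00, the hour hand is at 30 x 2 + 0.5t degrees and the minute hand is at 6t degrees.
The smaller angle between them is 35 degrees when |30H - 5.5t| = 35 or |30H - 5.5t| = 325.
With H = 2, solve 30 x 2 - 5.5t = +/- target for each target:
  t = (30 x 2 - 35) / 5.5 = 4.55
  t = (30 x 2 + 35) / 5.5 = 17.27
  t = (30 x 2 - 325) / 5.5 = -48.18 (outside (0, 60))
  t = (30 x 2 + 325) / 5.5 = 70 (outside (0, 60))
Valid solutions in (0, 60): {4.55, 17.27} minutes.
The first occurrence is t = 4.55 minutes.
The hands form a 35-degree angle at 4.55 minutes past 2:00.

Final answer: 4.55 minutes past 2:00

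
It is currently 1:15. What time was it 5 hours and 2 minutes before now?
Starting time: 1:15 = 75 total minutes past 12:00
Subtracting: 5 hours and 2 minutes = 302 minutes
75 - 302 = -227 (negative, add 12 hours = 720) = 493 minutes
= 8 hours and 13 minutes past 12:00 = 8:13

Final answer: 8:13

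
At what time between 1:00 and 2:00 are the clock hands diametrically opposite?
For hands to be 180 degrees apart: |30H - 5.5t| = 180
With H = 1: t = (30 x 1 + 180)/5.5 = 38.18 or t = (30 x 1 - 180)/5.5 = -27.27
First valid solution (0 < t < 60): t = 38.18 minutes
The hands are opposite at 38.18 minutes past 1:00.

Final answer: 38.18 minutes past 1:00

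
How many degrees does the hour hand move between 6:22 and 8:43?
The hour hand moves 0.5 degrees per minute.
Time elapsed: 8:43 - 6:22 = 141 minutes
Angular displacement: 141 x 0.5 = 70.5 degrees

Final answer: 70.5 degrees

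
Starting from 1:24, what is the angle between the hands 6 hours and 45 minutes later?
First find the time 6 hours and 45 minutes after 1:24.
Total minutes: 1 x 60 + 24 + 6 x 60 + 45 = 489.
489 mod 720 = 489 minutes = 8:09.
Now compute the angle at 8:09:
Hour hand: 8 x 30 + 9 x 0.5 = 244.5 degrees
Minute hand: 9 x 6 = 54 degrees
Difference: |244.5 - 54| = 190.5 degrees
Smaller angle: 360 - 190.5 = 169.5 degrees

Final answer: 169.5 degrees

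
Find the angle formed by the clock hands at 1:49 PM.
Hour hand position: 1 x 30 + 49 x 0.5 = 54.5 degrees
Minute hand position: 49 x 6 = 294 degrees
Difference: |54.5 - 294| = 239.5 degrees
Since 239.5 > 180, the smaller angle is 360 - 239.5 = 120.5 degrees

Final answer: 120.5 degrees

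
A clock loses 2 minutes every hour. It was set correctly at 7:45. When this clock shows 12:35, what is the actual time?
For every 60 true minutes, the faulty clock advances 58 minutes, so 1 faulty-clock minute corresponds to 60/58 true minutes.
From 7:45 to 12:35 on the faulty dial is 290 minutes.
True elapsed: 290 x 60/58 = 300 minutes = 5 hours.
True time: 7:45 + 5 hours = 12:45.

Final answer: 12:45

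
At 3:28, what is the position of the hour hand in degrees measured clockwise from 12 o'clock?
The hour hand moves 30 degrees per hour and 0.5 degrees per minute.
At 3:28: (3) x 30 + 28 x 0.5 = 90 + 14 = 104 degrees

Final answer: 104 degrees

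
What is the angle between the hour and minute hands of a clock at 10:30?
Hour hand position: 10 x 30 + 30 x 0.5 = 315 degrees
Minute hand position: 30 x 6 = 180 degrees
Difference: |315 - 180| = 135 degrees
The angle between the hands is 135 degrees

Final answer: 135 degrees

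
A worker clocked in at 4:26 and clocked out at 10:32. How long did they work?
From 4:26 to 10:32:
(10 x 60 + 32) - (4 x 60 + 26) = 632 - 266 = 366 minutes
= 6 hours and 6 minutes

Final answer: 6 hours and 6 minutes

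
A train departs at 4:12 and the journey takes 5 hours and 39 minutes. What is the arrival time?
Starting time: 4:12
Adding 39 minutes to 12 minutes: 12 + 39 = 51 minutes
Adding 5 hours: 4 + 5 = 9
Final time: 9:51

Final answer: 9:51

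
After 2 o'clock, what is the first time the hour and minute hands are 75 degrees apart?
At t minutes past 2:00, the hour hand is at 30 x 2 + 0.5t degrees and the minute hand is at 6t degrees.
The smaller angle between them is 75 degrees when |30H - 5.5t| = 75 or |30H - 5.5t| = 285.
With H = 2, solve 30 x 2 - 5.5t = +/- target for each target:
  t = (30 x 2 - 75) / 5.5 = -2.73 (outside (0, 60))
  t = (30 x 2 + 75) / 5.5 = 24.55
  t = (30 x 2 - 285) / 5.5 = -40.91 (outside (0, 60))
  t = (30 x 2 + 285) / 5.5 = 62.73 (outside (0, 60))
Valid solutions in (0, 60): {24.55} minutes.
The first occurrence is t = 24.55 minutes.
The hands form a 75-degree angle at 24.55 minutes past 2:00.

Final answer: 24.55 minutes past 2:00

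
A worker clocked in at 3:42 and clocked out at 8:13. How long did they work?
From 3:42 to 8:13:
(8 x 60 + 13) - (3 x 60 + 42) = 493 - 222 = 271 minutes
= 4 hours and 31 minutes

Final answer: 4 hours and 31 minutes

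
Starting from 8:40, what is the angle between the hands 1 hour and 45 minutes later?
First find the time 1 hour and 45 minutes after 8:40.
Total minutes: 8 x 60 + 40 + 1 x 60 + 45 = 625.
625 mod 720 = 625 minutes = 10:25.
Now compute the angle at 10:25:
Hour hand: 10 x 30 + 25 x 0.5 = 312.5 degrees
Minute hand: 25 x 6 = 150 degrees
Difference: |312.5 - 150| = 162.5 degrees
The angle is 162.5 degrees

Final answer: 162.5 degrees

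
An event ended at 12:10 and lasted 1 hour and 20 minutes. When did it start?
Starting time: 12:10 = 10 total minutes past 12:00
Subtracting: 1 hour and 20 minutes = 80 minutes
10 - 80 = -70 (negative, add 12 hours = 720) = 650 minutes
= 10 hours and 50 minutes past 12:00 = 10:50

Final answer: 10:50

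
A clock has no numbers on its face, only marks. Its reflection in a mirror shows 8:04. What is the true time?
Reflection across the vertical (12-6) axis maps a hand at angle A degrees to (360 - A) degrees, which sends a reading of T minutes past 12:00 to (720 - T) minutes past 12:00.
Mirror reads 8:04 = 484 minutes past 12:00.
Actual time: (720 - 484) mod 720 = 236 minutes = 3:56.

Final answer: 3:56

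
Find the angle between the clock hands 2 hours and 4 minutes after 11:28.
First find the time 2 hours and 4 minutes after 11:28.
Total minutes: 11 x 60 + 28 + 2 x 60 + 4 = 812.
812 mod 720 = 92 minutes = 1:32.
Now compute the angle at 1:32:
Hour hand: 1 x 30 + 32 x 0.5 = 46 degrees
Minute hand: 32 x 6 = 192 degrees
Difference: |46 - 192| = 146 degrees
The angle is 146 degrees

Final answer: 146 degrees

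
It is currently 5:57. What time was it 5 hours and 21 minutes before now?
Starting time: 5:57 = 357 total minutes past 12:00
Subtracting: 5 hours and 21 minutes = 321 minutes
357 - 321 = 36 minutes
= 36 minutes past 12:00 = 12:36

Final answer: 12:36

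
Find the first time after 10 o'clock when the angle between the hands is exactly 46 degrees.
At t minutes past 10:00, the hour hand is at 30 x 10 + 0.5t degrees and the minute hand is at 6t degrees.
The smaller angle between them is 46 degrees when |30H - 5.5t| = 46 or |30H - 5.5t| = 314.
With H = 10, solve 30 x 10 - 5.5t = +/- target for each target:
  t = (30 x 10 - 46) / 5.5 = 46.18
  t = (30 x 10 + 46) / 5.5 = 62.91 (outside (0, 60))
  t = (30 x 10 - 314) / 5.5 = -2.55 (outside (0, 60))
  t = (30 x 10 + 314) / 5.5 = 111.64 (outside (0, 60))
Valid solutions in (0, 60): {46.18} minutes.
The first occurrence is t = 46.18 minutes.
The hands form a 46-degree angle at 46.18 minutes past 10:00.

Final answer: 46.18 minutes past 10:00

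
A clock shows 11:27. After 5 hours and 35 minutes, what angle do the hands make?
First find the time 5 hours and 35 minutes after 11:27.
Total minutes: 11 x 60 + 27 + 5 x 60 + 35 = 1022.
1022 mod 720 = 302 minutes = 5:02.
Now compute the angle at 5:02:
Hour hand: 5 x 30 + 2 x 0.5 = 151 degrees
Minute hand: 2 x 6 = 12 degrees
Difference: |151 - 12| = 139 degrees
The angle is 139 degrees

Final answer: 139 degrees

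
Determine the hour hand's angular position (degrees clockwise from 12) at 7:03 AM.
The hour hand moves 30 degrees per hour and 0.5 degrees per minute.
At 7:03: (7) x 30 + 3 x 0.5 = 210 + 1.5 = 211.5 degrees

Final answer: 211.5 degrees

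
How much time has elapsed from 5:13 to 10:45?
From 5:13 to 10:45:
(10 x 60 + 45) - (5 x 60 + 13) = 645 - 313 = 332 minutes
= 5 hours and 32 minutes

Final answer: 5 hours and 32 minutes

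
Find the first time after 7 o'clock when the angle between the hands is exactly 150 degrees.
At t minutes past 7:00, the hour hand is at 30 x 7 + 0.5t degrees and the minute hand is at 6t degrees.
The smaller angle between them is 150 degrees when |30H - 5.5t| = 150 or |30H - 5.5t| = 210.
With H = 7, solve 30 x 7 - 5.5t = +/- target for each target:
  t = (30 x 7 - 150) / 5.5 = 10.91
  t = (30 x 7 + 150) / 5.5 = 65.45 (outside (0, 60))
  t = (30 x 7 - 210) / 5.5 = 0 (outside (0, 60))
  t = (30 x 7 + 210) / 5.5 = 76.36 (outside (0, 60))
Valid solutions in (0, 60): {10.91} minutes.
The first occurrence is t = 10.91 minutes.
The hands form a 150-degree angle at 10.91 minutes past 7:00.

Final answer: 10.91 minutes past 7:00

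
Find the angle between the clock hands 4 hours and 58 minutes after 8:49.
First find the time 4 hours and 58 minutes after 8:49.
Total minutes: 8 x 60 + 49 + 4 x 60 + 58 = 827.
827 mod 720 = 107 minutes = 1:47.
Now compute the angle at 1:47:
Hour hand: 1 x 30 + 47 x 0.5 = 53.5 degrees
Minute hand: 47 x 6 = 282 degrees
Difference: |53.5 - 282| = 228.5 degrees
Smaller angle: 360 - 228.5 = 131.5 degrees

Final answer: 131.5 degrees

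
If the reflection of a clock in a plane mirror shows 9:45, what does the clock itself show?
Reflection across the vertical (12-6) axis maps a hand at angle A degrees to (360 - A) degrees, which sends a reading of T minutes past 12:00 to (720 - T) minutes past 12:00.
Mirror reads 9:45 = 585 minutes past 12:00.
Actual time: (720 - 585) mod 720 = 135 minutes = 2:15.

Final answer: 2:15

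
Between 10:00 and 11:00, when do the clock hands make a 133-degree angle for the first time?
At t minutes past 10:00, the hour hand is at 30 x 10 + 0.5t degrees and the minute hand is at 6t degrees.
The smaller angle between them is 133 degrees when |30H - 5.5t| = 133 or |30H - 5.5t| = 227.
With H = 10, solve 30 x 10 - 5.5t = +/- target for each target:
  t = (30 x 10 - 133) / 5.5 = 30.36
  t = (30 x 10 + 133) / 5.5 = 78.73 (outside (0, 60))
  t = (30 x 10 - 227) / 5.5 = 13.27
  t = (30 x 10 + 227) / 5.5 = 95.82 (outside (0, 60))
Valid solutions in (0, 60): {13.27, 30.36} minutes.
The first occurrence is t = 13.27 minutes.
The hands form a 133-degree angle at 13.27 minutes past 10:00.

Final answer: 13.27 minutes past 10:00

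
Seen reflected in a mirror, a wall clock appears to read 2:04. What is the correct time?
Reflection across the vertical (12-6) axis maps a hand at angle A degrees to (360 - A) degrees, which sends a reading of T minutes past 12:00 to (720 - T) minutes past 12:00.
Mirror reads 2:04 = 124 minutes past 12:00.
Actual time: (720 - 124) mod 720 = 596 minutes = 9:56.

Final answer: 9:56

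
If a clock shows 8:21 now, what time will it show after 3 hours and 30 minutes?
Starting time: 8:21
Adding 30 minutes to 21 minutes: 21 + 30 = 51 minutes
Adding 3 hours: 8 + 3 = 11
Final time: 11:51

Final answer: 11:51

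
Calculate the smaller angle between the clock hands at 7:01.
Hour hand position: 7 x 30 + 1 x 0.5 = 210.5 degrees
Minute hand position: 1 x 6 = 6 degrees
Difference: |210.5 - 6| = 204.5 degrees
Since 204.5 > 180, the smaller angle is 360 - 204.5 = 155.5 degrees

Final answer: 155.5 degrees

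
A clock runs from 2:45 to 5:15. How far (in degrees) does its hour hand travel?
The hour hand moves 0.5 degrees per minute.
Time elapsed: 5:15 - 2:45 = 150 minutes
Angular displacement: 150 x 0.5 = 75 degrees

Final answer: 75 degrees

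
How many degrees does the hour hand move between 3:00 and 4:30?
The hour hand moves 0.5 degrees per minute.
Time elapsed: 4:30 - 3:00 = 90 minutes
Angular displacement: 90 x 0.5 = 45 degrees

Final answer: 45 degrees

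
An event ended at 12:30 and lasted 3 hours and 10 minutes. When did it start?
Starting time: 12:30 = 30 total minutes past 12:00
Subtracting: 3 hours and 10 minutes = 190 minutes
30 - 190 = -160 (negative, add 12 hours = 720) = 560 minutes
= 9 hours and 20 minutes past 12:00 = 9:20

Final answer: 9:20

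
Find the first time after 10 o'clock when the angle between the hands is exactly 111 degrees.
At t minutes past 10:00, the hour hand is at 30 x 10 + 0.5t degrees and the minute hand is at 6t degrees.
The smaller angle between them is 111 degrees when |30H - 5.5t| = 111 or |30H - 5.5t| = 249.
With H = 10, solve 30 x 10 - 5.5t = +/- target for each target:
  t = (30 x 10 - 111) / 5.5 = 34.36
  t = (30 x 10 + 111) / 5.5 = 74.73 (outside (0, 60))
  t = (30 x 10 - 249) / 5.5 = 9.27
  t = (30 x 10 + 249) / 5.5 = 99.82 (outside (0, 60))
Valid solutions in (0, 60): {9.27, 34.36} minutes.
The first occurrence is t = 9.27 minutes.
The hands form a 111-degree angle at 9.27 minutes past 10:00.

Final answer: 9.27 minutes past 10:00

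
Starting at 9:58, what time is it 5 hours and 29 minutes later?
Starting time: 9:58
Adding 29 minutes to 58 minutes: 58 + 29 = 87 minutes = 1 hour and 27 minutes
Adding 5 hours: 9 + 5 + 1 (carry) = 15 - 12 = 3
Final time: 3:27

Final answer: 3:27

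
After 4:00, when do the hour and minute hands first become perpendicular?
At t minutes past 4:00, the hour hand is at 30 x 4 + 0.5t degrees and the minute hand is at 6t degrees.
The smaller angle between them is 90 degrees when |30H - 5.5t| = 90 or |30H - 5.5t| = 270.
With H = 4, solve 30 x 4 - 5.5t = +/- target for each target:
  t = (30 x 4 - 90) / 5.5 = 5.45
  t = (30 x 4 + 90) / 5.5 = 38.18
  t = (30 x 4 - 270) / 5.5 = -27.27 (outside (0, 60))
  t = (30 x 4 + 270) / 5.5 = 70.91 (outside (0, 60))
Valid solutions in (0, 60): {5.45, 38.18} minutes.
First occurrence: t = 5.45 minutes.
The hands are at right angles at 5.45 minutes past 4:00.

Final answer: 5.45 minutes past 4:00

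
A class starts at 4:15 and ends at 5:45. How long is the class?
From 4:15 to 5:45:
(5 x 60 + 45) - (4 x 60 + 15) = 345 - 255 = 90 minutes
= 1 hour and 30 minutes

Final answer: 1 hour and 30 minutes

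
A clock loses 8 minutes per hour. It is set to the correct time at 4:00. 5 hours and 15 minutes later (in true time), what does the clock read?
For every 60 true minutes, the faulty clock advances 60 - 8 = 52 minutes.
True elapsed: 5 hours and 15 minutes = 315 minutes.
Faulty clock advances: 315 x 52/60 = 273 minutes (drift: 42 minutes behind).
Shown time: 4:00 + 273 minutes = 8:33.

Final answer: 8:33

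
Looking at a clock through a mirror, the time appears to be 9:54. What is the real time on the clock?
Reflection across the vertical (12-6) axis maps a hand at angle A degrees to (360 - A) degrees, which sends a reading of T minutes past 12:00 to (720 - T) minutes past 12:00.
Mirror reads 9:54 = 594 minutes past 12:00.
Actual time: (720 - 594) mod 720 = 126 minutes = 2:06.

Final answer: 2:06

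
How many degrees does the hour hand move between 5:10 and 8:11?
The hour hand moves 0.5 degrees per minute.
Time elapsed: 8:11 - 5:10 = 181 minutes
Angular displacement: 181 x 0.5 = 90.5 degrees

Final answer: 90.5 degrees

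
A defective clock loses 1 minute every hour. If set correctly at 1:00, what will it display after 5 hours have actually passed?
For every 60 true minutes, the faulty clock advances 60 - 1 = 59 minutes.
True elapsed: 5 hours = 300 minutes.
Faulty clock advances: 300 x 59/60 = 295 minutes (drift: 5 minutes behind).
Shown time: 1:00 + 295 minutes = 5:55.

Final answer: 5:55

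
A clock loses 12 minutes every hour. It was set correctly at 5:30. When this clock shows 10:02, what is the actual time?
For every 60 true minutes, the faulty clock advances 48 minutes, so 1 faulty-clock minute corresponds to 60/48 true minutes.
From 5:30 to 10:02 on the faulty dial is 272 minutes.
True elapsed: 272 x 60/48 = 340 minutes = 5 hours and 40 minutes.
True time: 5:30 + 5 hours and 40 minutes = 11:10.

Final answer: 11:10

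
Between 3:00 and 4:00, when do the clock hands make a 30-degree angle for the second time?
At t minutes past 3:00, the hour hand is at 30 x 3 + 0.5t degrees and the minute hand is at 6t degrees.
The smaller angle between them is 30 degrees when |30H - 5.5t| = 30 or |30H - 5.5t| = 330.
With H = 3, solve 30 x 3 - 5.5t = +/- target for each target:
  t = (30 x 3 - 30) / 5.5 = 10.91
  t = (30 x 3 + 30) / 5.5 = 21.82
  t = (30 x 3 - 330) / 5.5 = -43.64 (outside (0, 60))
  t = (30 x 3 + 330) / 5.5 = 76.36 (outside (0, 60))
Valid solutions in (0, 60): {10.91, 21.82} minutes.
The second occurrence is t = 21.82 minutes.
The hands form a 30-degree angle at 21.82 minutes past 3:00.

Final answer: 21.82 minutes past 3:00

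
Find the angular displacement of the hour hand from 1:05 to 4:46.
The hour hand moves 0.5 degrees per minute.
Time elapsed: 4:46 - 1:05 = 221 minutes
Angular displacement: 221 x 0.5 = 110.5 degrees

Final answer: 110.5 degrees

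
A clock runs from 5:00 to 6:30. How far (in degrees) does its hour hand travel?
The hour hand moves 0.5 degrees per minute.
Time elapsed: 6:30 - 5:00 = 90 minutes
Angular displacement: 90 x 0.5 = 45 degrees

Final answer: 45 degrees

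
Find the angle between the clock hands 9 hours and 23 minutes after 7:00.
First find the time 9 hours and 23 minutes after 7:00.
Total minutes: 7 x 60 + 0 + 9 x 60 + 23 = 983.
983 mod 720 = 263 minutes = 4:23.
Now compute the angle at 4:23:
Hour hand: 4 x 30 + 23 x 0.5 = 131.5 degrees
Minute hand: 23 x 6 = 138 degrees
Difference: |131.5 - 138| = 6.5 degrees
The angle is 6.5 degrees

Final answer: 6.5 degrees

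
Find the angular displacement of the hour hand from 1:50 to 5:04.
The hour hand moves 0.5 degrees per minute.
Time elapsed: 5:04 - 1:50 = 194 minutes
Angular displacement: 194 x 0.5 = 97 degrees

Final answer: 97 degrees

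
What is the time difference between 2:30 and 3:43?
From 2:30 to 3:43:
(3 x 60 + 43) - (2 x 60 + 30) = 223 - 150 = 73 minutes
= 1 hour and 13 minutes

Final answer: 1 hour and 13 minutes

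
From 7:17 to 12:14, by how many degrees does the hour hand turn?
The hour hand moves 0.5 degrees per minute.
Time elapsed: 12:14 - 7:17 = 297 minutes
Angular displacement: 297 x 0.5 = 148.5 degrees

Final answer: 148.5 degrees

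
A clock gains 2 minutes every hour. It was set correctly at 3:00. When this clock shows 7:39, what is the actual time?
For every 60 true minutes, the faulty clock advances 62 minutes, so 1 faulty-clock minute corresponds to 60/62 true minutes.
From 3:00 to 7:39 on the faulty dial is 279 minutes.
True elapsed: 279 x 60/62 = 270 minutes = 4 hours and 30 minutes.
True time: 3:00 + 4 hours and 30 minutes = 7:30.

Final answer: 7:30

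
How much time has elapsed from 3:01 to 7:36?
From 3:01 to 7:36:
(7 x 60 + 36) - (3 x 60 + 1) = 456 - 181 = 275 minutes
= 4 hours and 35 minutes

Final answer: 4 hours and 35 minutes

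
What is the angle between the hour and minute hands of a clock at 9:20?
Hour hand position: 9 x 30 + 20 x 0.5 = 280 degrees
Minute hand position: 20 x 6 = 120 degrees
Difference: |280 - 120| = 160 degrees
The angle between the hands is 160 degrees

Final answer: 160 degrees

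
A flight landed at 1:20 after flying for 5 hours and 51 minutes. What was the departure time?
Starting time: 1:20 = 80 total minutes past 12:00
Subtracting: 5 hours and 51 minutes = 351 minutes
80 - 351 = -271 (negative, add 12 hours = 720) = 449 minutes
= 7 hours and 29 minutes past 12:00 = 7:29

Final answer: 7:29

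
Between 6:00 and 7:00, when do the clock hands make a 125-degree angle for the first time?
At t minutes past 6:00, the hour hand is at 30 x 6 + 0.5t degrees and the minute hand is at 6t degrees.
The smaller angle between them is 125 degrees when |30H - 5.5t| = 125 or |30H - 5.5t| = 235.
With H = 6, solve 30 x 6 - 5.5t = +/- target for each target:
  t = (30 x 6 - 125) / 5.5 = 10
  t = (30 x 6 + 125) / 5.5 = 55.45
  t = (30 x 6 - 235) / 5.5 = -10 (outside (0, 60))
  t = (30 x 6 + 235) / 5.5 = 75.45 (outside (0, 60))
Valid solutions in (0, 60): {10, 55.45} minutes.
The first occurrence is t = 10 minutes.
The hands form a 125-degree angle at 10 minutes past 6:00.

Final answer: 10 minutes past 6:00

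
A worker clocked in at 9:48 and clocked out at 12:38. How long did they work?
From 9:48 to 12:38:
(12 x 60 + 38) - (9 x 60 + 48) = 758 - 588 = 170 minutes
= 2 hours and 50 minutes

Final answer: 2 hours and 50 minutes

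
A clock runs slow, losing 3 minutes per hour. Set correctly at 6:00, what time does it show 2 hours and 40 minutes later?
For every 60 true minutes, the faulty clock advances 60 - 3 = 57 minutes.
True elapsed: 2 hours and 40 minutes = 160 minutes.
Faulty clock advances: 160 x 57/60 = 152 minutes (drift: 8 minutes behind).
Shown time: 6:00 + 152 minutes = 8:32.

Final answer: 8:32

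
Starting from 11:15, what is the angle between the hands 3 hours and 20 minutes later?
First find the time 3 hours and 20 minutes after 11:15.
Total minutes: 11 x 60 + 15 + 3 x 60 + 20 = 875.
875 mod 720 = 155 minutes = 2:35.
Now compute the angle at 2:35:
Hour hand: 2 x 30 + 35 x 0.5 = 77.5 degrees
Minute hand: 35 x 6 = 210 degrees
Difference: |77.5 - 210| = 132.5 degrees
The angle is 132.5 degrees

Final answer: 132.5 degrees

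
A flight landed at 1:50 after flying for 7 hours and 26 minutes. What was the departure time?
Starting time: 1:50 = 110 total minutes past 12:00
Subtracting: 7 hours and 26 minutes = 446 minutes
110 - 446 = -336 (negative, add 12 hours = 720) = 384 minutes
= 6 hours and 24 minutes past 12:00 = 6:24

Final answer: 6:24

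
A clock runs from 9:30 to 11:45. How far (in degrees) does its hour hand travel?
The hour hand moves 0.5 degrees per minute.
Time elapsed: 11:45 - 9:30 = 135 minutes
Angular displacement: 135 x 0.5 = 67.5 degrees

Final answer: 67.5 degrees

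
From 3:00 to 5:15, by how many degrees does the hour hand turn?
The hour hand moves 0.5 degrees per minute.
Time elapsed: 5:15 - 3:00 = 135 minutes
Angular displacement: 135 x 0.5 = 67.5 degrees

Final answer: 67.5 degrees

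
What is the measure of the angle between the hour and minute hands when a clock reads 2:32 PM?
Hour hand position: 2 x 30 + 32 x 0.5 = 76 degrees
Minute hand position: 32 x 6 = 192 degrees
Difference: |76 - 192| = 116 degrees
The angle between the hands is 116 degrees

Final answer: 116 degrees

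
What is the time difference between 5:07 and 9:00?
From 5:07 to 9:00:
(9 x 60 + 0) - (5 x 60 + 7) = 540 - 307 = 233 minutes
= 3 hours and 53 minutes

Final answer: 3 hours and 53 minutes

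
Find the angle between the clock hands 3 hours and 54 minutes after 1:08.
First find the time 3 hours and 54 minutes after 1:08.
Total minutes: 1 x 60 + 8 + 3 x 60 + 54 = 302.
302 mod 720 = 302 minutes = 5:02.
Now compute the angle at 5:02:
Hour hand: 5 x 30 + 2 x 0.5 = 151 degrees
Minute hand: 2 x 6 = 12 degrees
Difference: |151 - 12| = 139 degrees
The angle is 139 degrees

Final answer: 139 degrees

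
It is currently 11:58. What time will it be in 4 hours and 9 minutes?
Starting time: 11:58
Adding 9 minutes to 58 minutes: 58 + 9 = 67 minutes = 1 hour and 7 minutes
Adding 4 hours: 11 + 4 + 1 (carry) = 16 - 12 = 4
Final time: 4:07

Final answer: 4:07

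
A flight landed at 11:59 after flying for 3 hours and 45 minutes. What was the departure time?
Starting time: 11:59 = 719 total minutes past 12:00
Subtracting: 3 hours and 45 minutes = 225 minutes
719 - 225 = 494 minutes
= 8 hours and 14 minutes past 12:00 = 8:14

Final answer: 8:14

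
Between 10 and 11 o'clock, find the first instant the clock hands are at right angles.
At t minutes past 10:00, the hour hand is at 30 x 10 + 0.5t degrees and the minute hand is at 6t degrees.
The smaller angle between them is 90 degrees when |30H - 5.5t| = 90 or |30H - 5.5t| = 270.
With H = 10, solve 30 x 10 - 5.5t = +/- target for each target:
  t = (30 x 10 - 90) / 5.5 = 38.18
  t = (30 x 10 + 90) / 5.5 = 70.91 (outside (0, 60))
  t = (30 x 10 - 270) / 5.5 = 5.45
  t = (30 x 10 + 270) / 5.5 = 103.64 (outside (0, 60))
Valid solutions in (0, 60): {5.45, 38.18} minutes.
First occurrence: t = 5.45 minutes.
The hands are at right angles at 5.45 minutes past 10:00.

Final answer: 5.45 minutes past 10:00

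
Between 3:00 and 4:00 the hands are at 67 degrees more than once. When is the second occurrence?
At t minutes past 3:00, the hour hand is at 30 x 3 + 0.5t degrees and the minute hand is at 6t degrees.
The smaller angle between them is 67 degrees when |30H - 5.5t| = 67 or |30H - 5.5t| = 293.
With H = 3, solve 30 x 3 - 5.5t = +/- target for each target:
  t = (30 x 3 - 67) / 5.5 = 4.18
  t = (30 x 3 + 67) / 5.5 = 28.55
  t = (30 x 3 - 293) / 5.5 = -36.91 (outside (0, 60))
  t = (30 x 3 + 293) / 5.5 = 69.64 (outside (0, 60))
Valid solutions in (0, 60): {4.18, 28.55} minutes.
The second occurrence is t = 28.55 minutes.
The hands form a 67-degree angle at 28.55 minutes past 3:00.

Final answer: 28.55 minutes past 3:00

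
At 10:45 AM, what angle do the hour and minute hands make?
Hour hand position: 10 x 30 + 45 x 0.5 = 322.5 degrees
Minute hand position: 45 x 6 = 270 degrees
Difference: |322.5 - 270| = 52.5 degrees
The angle between the hands is 52.5 degrees

Final answer: 52.5 degrees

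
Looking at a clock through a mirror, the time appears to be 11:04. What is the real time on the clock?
Reflection across the vertical (12-6) axis maps a hand at angle A degrees to (360 - A) degrees, which sends a reading of T minutes past 12:00 to (720 - T) minutes past 12:00.
Mirror reads 11:04 = 664 minutes past 12:00.
Actual time: (720 - 664) mod 720 = 56 minutes = 12:56.

Final answer: 12:56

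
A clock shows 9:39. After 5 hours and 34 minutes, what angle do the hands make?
First find the time 5 hours and 34 minutes after 9:39.
Total minutes: 9 x 60 + 39 + 5 x 60 + 34 = 913.
913 mod 720 = 193 minutes = 3:13.
Now compute the angle at 3:13:
Hour hand: 3 x 30 + 13 x 0.5 = 96.5 degrees
Minute hand: 13 x 6 = 78 degrees
Difference: |96.5 - 78| = 18.5 degrees
The angle is 18.5 degrees

Final answer: 18.5 degrees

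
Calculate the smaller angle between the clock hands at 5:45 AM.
Hour hand position: 5 x 30 + 45 x 0.5 = 172.5 degrees
Minute hand position: 45 x 6 = 270 degrees
Difference: |172.5 - 270| = 97.5 degrees
The angle between the hands is 97.5 degrees

Final answer: 97.5 degrees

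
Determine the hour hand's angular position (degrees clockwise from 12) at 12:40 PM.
The hour hand moves 30 degrees per hour and 0.5 degrees per minute.
At 12:40: (0) x 30 + 40 x 0.5 = 0 + 20 = 20 degrees

Final answer: 20 degrees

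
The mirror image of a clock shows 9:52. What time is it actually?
Reflection across the vertical (12-6) axis maps a hand at angle A degrees to (360 - A) degrees, which sends a reading of T minutes past 12:00 to (720 - T) minutes past 12:00.
Mirror reads 9:52 = 592 minutes past 12:00.
Actual time: (720 - 592) mod 720 = 128 minutes = 2:08.

Final answer: 2:08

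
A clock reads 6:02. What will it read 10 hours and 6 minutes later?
Starting time: 6:02
Adding 6 minutes to 2 minutes: 2 + 6 = 8 minutes
Adding 10 hours: 6 + 10 = 16 - 12 = 4
Final time: 4:08

Final answer: 4:08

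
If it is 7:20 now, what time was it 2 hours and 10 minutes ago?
Starting time: 7:20 = 440 total minutes past 12:00
Subtracting: 2 hours and 10 minutes = 130 minutes
440 - 130 = 310 minutes
= 5 hours and 10 minutes past 12:00 = 5:10

Final answer: 5:10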